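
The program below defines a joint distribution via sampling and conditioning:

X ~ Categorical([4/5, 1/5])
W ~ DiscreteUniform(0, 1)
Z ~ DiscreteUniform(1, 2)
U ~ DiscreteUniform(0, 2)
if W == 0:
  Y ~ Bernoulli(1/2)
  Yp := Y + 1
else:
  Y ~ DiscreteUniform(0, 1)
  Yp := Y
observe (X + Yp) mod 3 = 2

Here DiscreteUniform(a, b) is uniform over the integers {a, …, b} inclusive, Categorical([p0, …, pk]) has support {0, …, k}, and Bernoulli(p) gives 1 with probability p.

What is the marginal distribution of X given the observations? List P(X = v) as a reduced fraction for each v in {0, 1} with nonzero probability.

Enumerate traces; 18 have nonzero weight after conditioning:
  (X=0, W=0, Z=1, U=0, Y=1) weight 1/30
  (X=0, W=0, Z=1, U=1, Y=1) weight 1/30
  (X=0, W=0, Z=1, U=2, Y=1) weight 1/30
  (X=0, W=0, Z=2, U=0, Y=1) weight 1/30
  (X=0, W=0, Z=2, U=1, Y=1) weight 1/30
  (X=0, W=0, Z=2, U=2, Y=1) weight 1/30
  (X=1, W=0, Z=1, U=0, Y=0) weight 1/120
  (X=1, W=0, Z=1, U=1, Y=0) weight 1/120
  … 10 more
Group by X:
  weight(X=0) = 1/5
  weight(X=1) = 1/10
Total weight = 1/5 + 1/10 = 3/10
P(X=0 | obs) = 1/5 / 3/10 = 2/3
P(X=1 | obs) = 1/10 / 3/10 = 1/3

P(X=0) = 2/3, P(X=1) = 1/3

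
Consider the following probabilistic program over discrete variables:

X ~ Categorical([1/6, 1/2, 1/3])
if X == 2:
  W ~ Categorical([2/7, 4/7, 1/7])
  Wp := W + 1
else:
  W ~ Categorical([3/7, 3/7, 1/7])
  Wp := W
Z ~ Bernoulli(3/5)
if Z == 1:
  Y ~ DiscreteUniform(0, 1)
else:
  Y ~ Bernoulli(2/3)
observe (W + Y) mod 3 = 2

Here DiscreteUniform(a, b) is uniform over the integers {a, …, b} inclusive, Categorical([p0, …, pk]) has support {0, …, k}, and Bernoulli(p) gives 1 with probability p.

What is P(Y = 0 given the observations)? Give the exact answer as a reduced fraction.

Enumerate traces; 12 have nonzero weight after conditioning:
  (X=0, W=1, Z=0, Y=1) weight 2/105
  (X=0, W=1, Z=1, Y=1) weight 3/140
  (X=0, W=2, Z=0, Y=0) weight 1/315
  (X=0, W=2, Z=1, Y=0) weight 1/140
  (X=1, W=1, Z=0, Y=1) weight 2/35
  (X=1, W=1, Z=1, Y=1) weight 9/140
  (X=1, W=2, Z=0, Y=0) weight 1/105
  (X=1, W=2, Z=1, Y=0) weight 3/140
  … 4 more
Group by Y:
  weight(Y=0) = 13/210
  weight(Y=1) = 17/63
Total weight = 13/210 + 17/63 = 209/630
P(Y=0 | obs) = 13/210 / 209/630 = 39/209
P(Y=1 | obs) = 17/63 / 209/630 = 170/209

P(Y = 0 | obs) = 39/209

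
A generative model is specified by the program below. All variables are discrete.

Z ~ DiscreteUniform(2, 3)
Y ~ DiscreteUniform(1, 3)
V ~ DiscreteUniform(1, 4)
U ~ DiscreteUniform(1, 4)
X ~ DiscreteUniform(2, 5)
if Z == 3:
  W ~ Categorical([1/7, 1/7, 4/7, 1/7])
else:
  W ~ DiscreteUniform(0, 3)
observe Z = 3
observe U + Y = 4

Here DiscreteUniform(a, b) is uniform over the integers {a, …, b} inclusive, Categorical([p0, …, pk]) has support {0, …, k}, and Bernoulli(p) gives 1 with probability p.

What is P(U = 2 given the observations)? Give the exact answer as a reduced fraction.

Enumerate traces; 192 have nonzero weight after conditioning:
  (Z=3, Y=1, V=1, U=3, X=2, W=0) weight 1/2688
  (Z=3, Y=1, V=1, U=3, X=2, W=1) weight 1/2688
  (Z=3, Y=1, V=1, U=3, X=2, W=2) weight 1/672
  (Z=3, Y=1, V=1, U=3, X=2, W=3) weight 1/2688
  (Z=3, Y=1, V=1, U=3, X=3, W=0) weight 1/2688
  (Z=3, Y=1, V=1, U=3, X=3, W=1) weight 1/2688
  (Z=3, Y=1, V=1, U=3, X=3, W=2) weight 1/672
  (Z=3, Y=1, V=1, U=3, X=3, W=3) weight 1/2688
  (Z=3, Y=2, V=1, U=2, X=2, W=0) weight 1/2688
  (Z=3, Y=3, V=1, U=1, X=2, W=0) weight 1/2688
  … 182 more
Group by U:
  weight(U=1) = 1/24
  weight(U=2) = 1/24
  weight(U=3) = 1/24
Total weight = 1/24 + 1/24 + 1/24 = 1/8
P(U=1 | obs) = 1/24 / 1/8 = 1/3
P(U=2 | obs) = 1/24 / 1/8 = 1/3
P(U=3 | obs) = 1/24 / 1/8 = 1/3

P(U = 2 | obs) = 1/3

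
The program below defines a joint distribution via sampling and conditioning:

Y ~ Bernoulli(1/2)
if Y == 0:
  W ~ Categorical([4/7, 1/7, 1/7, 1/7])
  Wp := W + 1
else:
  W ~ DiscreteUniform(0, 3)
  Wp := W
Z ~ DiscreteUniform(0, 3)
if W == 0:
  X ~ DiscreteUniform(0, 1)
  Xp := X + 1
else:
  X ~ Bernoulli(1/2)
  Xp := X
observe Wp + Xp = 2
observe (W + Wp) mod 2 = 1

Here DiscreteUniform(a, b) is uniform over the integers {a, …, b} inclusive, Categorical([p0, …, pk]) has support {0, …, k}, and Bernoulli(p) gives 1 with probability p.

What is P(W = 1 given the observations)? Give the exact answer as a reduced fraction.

P(W = 1 | obs) = 1/5

Enumerate traces; 8 have nonzero weight after conditioning:
  (Y=0, W=0, Z=0, X=0) weight 1/28
  (Y=0, W=0, Z=1, X=0) weight 1/28
  (Y=0, W=0, Z=2, X=0) weight 1/28
  (Y=0, W=0, Z=3, X=0) weight 1/28
  (Y=0, W=1, Z=0, X=0) weight 1/112
  (Y=0, W=1, Z=1, X=0) weight 1/112
  (Y=0, W=1, Z=2, X=0) weight 1/112
  (Y=0, W=1, Z=3, X=0) weight 1/112
Group by W:
  weight(W=0) = 1/7
  weight(W=1) = 1/28
Total weight = 1/7 + 1/28 = 5/28
P(W=0 | obs) = 1/7 / 5/28 = 4/5
P(W=1 | obs) = 1/28 / 5/28 = 1/5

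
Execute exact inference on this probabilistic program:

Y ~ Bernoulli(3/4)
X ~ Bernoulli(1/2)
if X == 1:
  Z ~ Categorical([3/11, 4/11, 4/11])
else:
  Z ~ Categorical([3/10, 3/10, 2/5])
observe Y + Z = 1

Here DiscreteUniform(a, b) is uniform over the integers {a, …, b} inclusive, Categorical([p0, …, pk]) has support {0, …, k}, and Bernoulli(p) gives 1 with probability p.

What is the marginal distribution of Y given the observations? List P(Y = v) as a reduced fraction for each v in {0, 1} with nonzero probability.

P(Y=0) = 73/262, P(Y=1) = 189/262

Enumerate traces; 4 have nonzero weight after conditioning:
  (Y=0, X=0, Z=1) weight 3/80
  (Y=0, X=1, Z=1) weight 1/22
  (Y=1, X=0, Z=0) weight 9/80
  (Y=1, X=1, Z=0) weight 9/88
Group by Y:
  weight(Y=0) = 73/880
  weight(Y=1) = 189/880
Total weight = 73/880 + 189/880 = 131/440
P(Y=0 | obs) = 73/880 / 131/440 = 73/262
P(Y=1 | obs) = 189/880 / 131/440 = 189/262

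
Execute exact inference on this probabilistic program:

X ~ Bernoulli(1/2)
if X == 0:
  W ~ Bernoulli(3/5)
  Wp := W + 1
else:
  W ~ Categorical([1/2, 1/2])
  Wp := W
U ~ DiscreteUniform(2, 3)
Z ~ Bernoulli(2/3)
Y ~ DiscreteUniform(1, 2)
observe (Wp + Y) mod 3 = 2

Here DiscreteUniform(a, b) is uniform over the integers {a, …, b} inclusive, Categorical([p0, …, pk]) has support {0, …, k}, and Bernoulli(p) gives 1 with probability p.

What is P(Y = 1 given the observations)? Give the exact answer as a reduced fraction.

Enumerate traces; 12 have nonzero weight after conditioning:
  (X=0, W=0, U=2, Z=0, Y=1) weight 1/60
  (X=0, W=0, U=2, Z=1, Y=1) weight 1/30
  (X=0, W=0, U=3, Z=0, Y=1) weight 1/60
  (X=0, W=0, U=3, Z=1, Y=1) weight 1/30
  (X=1, W=0, U=2, Z=0, Y=2) weight 1/48
  (X=1, W=0, U=2, Z=1, Y=2) weight 1/24
  (X=1, W=0, U=3, Z=0, Y=2) weight 1/48
  (X=1, W=0, U=3, Z=1, Y=2) weight 1/24
  … 4 more
Group by Y:
  weight(Y=1) = 9/40
  weight(Y=2) = 1/8
Total weight = 9/40 + 1/8 = 7/20
P(Y=1 | obs) = 9/40 / 7/20 = 9/14
P(Y=2 | obs) = 1/8 / 7/20 = 5/14

P(Y = 1 | obs) = 9/14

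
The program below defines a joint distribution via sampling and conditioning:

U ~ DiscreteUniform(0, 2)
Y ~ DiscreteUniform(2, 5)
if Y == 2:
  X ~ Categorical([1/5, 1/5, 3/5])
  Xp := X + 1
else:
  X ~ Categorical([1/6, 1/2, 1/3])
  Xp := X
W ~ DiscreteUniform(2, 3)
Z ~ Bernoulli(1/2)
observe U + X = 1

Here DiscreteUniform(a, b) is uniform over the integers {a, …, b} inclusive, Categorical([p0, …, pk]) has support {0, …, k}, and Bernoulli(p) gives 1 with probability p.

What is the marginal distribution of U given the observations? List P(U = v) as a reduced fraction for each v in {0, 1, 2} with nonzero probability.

P(U=0) = 17/24, P(U=1) = 7/24

Enumerate traces; 32 have nonzero weight after conditioning:
  (U=0, Y=2, X=1, W=2, Z=0) weight 1/240
  (U=0, Y=2, X=1, W=2, Z=1) weight 1/240
  (U=0, Y=2, X=1, W=3, Z=0) weight 1/240
  (U=0, Y=2, X=1, W=3, Z=1) weight 1/240
  (U=0, Y=3, X=1, W=2, Z=0) weight 1/96
  (U=0, Y=3, X=1, W=2, Z=1) weight 1/96
  (U=0, Y=3, X=1, W=3, Z=0) weight 1/96
  (U=0, Y=3, X=1, W=3, Z=1) weight 1/96
  (U=1, Y=2, X=0, W=2, Z=0) weight 1/240
  … 23 more
Group by U:
  weight(U=0) = 17/120
  weight(U=1) = 7/120
Total weight = 17/120 + 7/120 = 1/5
P(U=0 | obs) = 17/120 / 1/5 = 17/24
P(U=1 | obs) = 7/120 / 1/5 = 7/24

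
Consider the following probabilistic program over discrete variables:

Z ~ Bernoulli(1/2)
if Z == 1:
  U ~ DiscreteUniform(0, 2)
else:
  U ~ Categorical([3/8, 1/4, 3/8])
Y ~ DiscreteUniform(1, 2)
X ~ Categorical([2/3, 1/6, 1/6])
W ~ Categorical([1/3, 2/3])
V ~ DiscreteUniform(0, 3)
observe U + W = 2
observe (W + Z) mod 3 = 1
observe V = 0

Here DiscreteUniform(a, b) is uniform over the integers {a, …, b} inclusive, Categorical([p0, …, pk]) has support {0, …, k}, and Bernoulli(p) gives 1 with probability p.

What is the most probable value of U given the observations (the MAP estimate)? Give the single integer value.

argmax_v P(U = v | obs) = 1

Enumerate traces; 12 have nonzero weight after conditioning:
  (Z=0, U=1, Y=1, X=0, W=1, V=0) weight 1/144
  (Z=0, U=1, Y=1, X=1, W=1, V=0) weight 1/576
  (Z=0, U=1, Y=1, X=2, W=1, V=0) weight 1/576
  (Z=0, U=1, Y=2, X=0, W=1, V=0) weight 1/144
  (Z=0, U=1, Y=2, X=1, W=1, V=0) weight 1/576
  (Z=0, U=1, Y=2, X=2, W=1, V=0) weight 1/576
  (Z=1, U=2, Y=1, X=0, W=0, V=0) weight 1/216
  (Z=1, U=2, Y=1, X=1, W=0, V=0) weight 1/864
  … 4 more
Group by U:
  weight(U=1) = 1/48
  weight(U=2) = 1/72
Total weight = 1/48 + 1/72 = 5/144
P(U=1 | obs) = 1/48 / 5/144 = 3/5
P(U=2 | obs) = 1/72 / 5/144 = 2/5
argmax = 1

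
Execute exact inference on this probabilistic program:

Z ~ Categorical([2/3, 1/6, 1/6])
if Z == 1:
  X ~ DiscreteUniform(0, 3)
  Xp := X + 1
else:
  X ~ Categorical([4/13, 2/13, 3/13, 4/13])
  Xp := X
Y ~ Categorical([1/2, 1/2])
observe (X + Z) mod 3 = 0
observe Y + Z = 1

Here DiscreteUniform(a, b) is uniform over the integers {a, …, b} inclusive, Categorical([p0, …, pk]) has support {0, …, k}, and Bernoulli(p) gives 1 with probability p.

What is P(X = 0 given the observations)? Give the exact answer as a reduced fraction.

Enumerate traces; 3 have nonzero weight after conditioning:
  (Z=0, X=0, Y=1) weight 4/39
  (Z=0, X=3, Y=1) weight 4/39
  (Z=1, X=2, Y=0) weight 1/48
Group by X:
  weight(X=0) = 4/39
  weight(X=2) = 1/48
  weight(X=3) = 4/39
Total weight = 4/39 + 1/48 + 4/39 = 47/208
P(X=0 | obs) = 4/39 / 47/208 = 64/141
P(X=2 | obs) = 1/48 / 47/208 = 13/141
P(X=3 | obs) = 4/39 / 47/208 = 64/141

P(X = 0 | obs) = 64/141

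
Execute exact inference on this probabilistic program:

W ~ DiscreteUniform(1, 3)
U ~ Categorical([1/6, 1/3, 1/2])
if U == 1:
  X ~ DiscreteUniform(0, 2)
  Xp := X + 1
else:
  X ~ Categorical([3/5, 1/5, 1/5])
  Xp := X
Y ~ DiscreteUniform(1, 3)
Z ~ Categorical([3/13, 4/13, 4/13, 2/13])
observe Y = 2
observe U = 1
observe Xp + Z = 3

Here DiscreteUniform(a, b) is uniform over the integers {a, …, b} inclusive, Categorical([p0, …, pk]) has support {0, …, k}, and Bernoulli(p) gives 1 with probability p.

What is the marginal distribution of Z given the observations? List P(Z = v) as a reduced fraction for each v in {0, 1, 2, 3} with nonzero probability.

Enumerate traces; 9 have nonzero weight after conditioning:
  (W=1, U=1, X=0, Y=2, Z=2) weight 4/1053
  (W=1, U=1, X=1, Y=2, Z=1) weight 4/1053
  (W=1, U=1, X=2, Y=2, Z=0) weight 1/351
  (W=2, U=1, X=0, Y=2, Z=2) weight 4/1053
  (W=2, U=1, X=1, Y=2, Z=1) weight 4/1053
  (W=2, U=1, X=2, Y=2, Z=0) weight 1/351
  (W=3, U=1, X=0, Y=2, Z=2) weight 4/1053
  (W=3, U=1, X=1, Y=2, Z=1) weight 4/1053
  … 1 more
Group by Z:
  weight(Z=0) = 1/117
  weight(Z=1) = 4/351
  weight(Z=2) = 4/351
Total weight = 1/117 + 4/351 + 4/351 = 11/351
P(Z=0 | obs) = 1/117 / 11/351 = 3/11
P(Z=1 | obs) = 4/351 / 11/351 = 4/11
P(Z=2 | obs) = 4/351 / 11/351 = 4/11

P(Z=0) = 3/11, P(Z=1) = 4/11, P(Z=2) = 4/11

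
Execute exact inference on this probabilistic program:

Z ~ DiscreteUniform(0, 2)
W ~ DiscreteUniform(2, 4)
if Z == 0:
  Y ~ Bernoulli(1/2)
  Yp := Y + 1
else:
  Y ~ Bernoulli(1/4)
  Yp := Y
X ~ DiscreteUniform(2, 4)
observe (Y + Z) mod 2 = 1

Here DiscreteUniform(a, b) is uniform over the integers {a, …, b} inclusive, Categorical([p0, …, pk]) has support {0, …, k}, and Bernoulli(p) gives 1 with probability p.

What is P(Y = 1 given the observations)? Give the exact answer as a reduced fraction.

P(Y = 1 | obs) = 1/2

Enumerate traces; 27 have nonzero weight after conditioning:
  (Z=0, W=2, Y=1, X=2) weight 1/54
  (Z=0, W=2, Y=1, X=3) weight 1/54
  (Z=0, W=2, Y=1, X=4) weight 1/54
  (Z=0, W=3, Y=1, X=2) weight 1/54
  (Z=0, W=3, Y=1, X=3) weight 1/54
  (Z=0, W=3, Y=1, X=4) weight 1/54
  (Z=0, W=4, Y=1, X=2) weight 1/54
  (Z=0, W=4, Y=1, X=3) weight 1/54
  (Z=1, W=2, Y=0, X=2) weight 1/36
  … 18 more
Group by Y:
  weight(Y=0) = 1/4
  weight(Y=1) = 1/4
Total weight = 1/4 + 1/4 = 1/2
P(Y=0 | obs) = 1/4 / 1/2 = 1/2
P(Y=1 | obs) = 1/4 / 1/2 = 1/2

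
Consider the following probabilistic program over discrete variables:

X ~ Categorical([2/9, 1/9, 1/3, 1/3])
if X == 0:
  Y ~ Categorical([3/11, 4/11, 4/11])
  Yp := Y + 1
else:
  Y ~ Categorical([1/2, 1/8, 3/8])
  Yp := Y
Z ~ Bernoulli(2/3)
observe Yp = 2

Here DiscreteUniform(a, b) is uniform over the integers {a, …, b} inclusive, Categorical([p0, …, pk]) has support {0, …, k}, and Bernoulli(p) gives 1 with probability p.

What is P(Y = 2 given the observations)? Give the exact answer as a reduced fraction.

Enumerate traces; 8 have nonzero weight after conditioning:
  (X=0, Y=1, Z=0) weight 8/297
  (X=0, Y=1, Z=1) weight 16/297
  (X=1, Y=2, Z=0) weight 1/72
  (X=1, Y=2, Z=1) weight 1/36
  (X=2, Y=2, Z=0) weight 1/24
  (X=2, Y=2, Z=1) weight 1/12
  (X=3, Y=2, Z=0) weight 1/24
  (X=3, Y=2, Z=1) weight 1/12
Group by Y:
  weight(Y=1) = 8/99
  weight(Y=2) = 7/24
Total weight = 8/99 + 7/24 = 295/792
P(Y=1 | obs) = 8/99 / 295/792 = 64/295
P(Y=2 | obs) = 7/24 / 295/792 = 231/295

P(Y = 2 | obs) = 231/295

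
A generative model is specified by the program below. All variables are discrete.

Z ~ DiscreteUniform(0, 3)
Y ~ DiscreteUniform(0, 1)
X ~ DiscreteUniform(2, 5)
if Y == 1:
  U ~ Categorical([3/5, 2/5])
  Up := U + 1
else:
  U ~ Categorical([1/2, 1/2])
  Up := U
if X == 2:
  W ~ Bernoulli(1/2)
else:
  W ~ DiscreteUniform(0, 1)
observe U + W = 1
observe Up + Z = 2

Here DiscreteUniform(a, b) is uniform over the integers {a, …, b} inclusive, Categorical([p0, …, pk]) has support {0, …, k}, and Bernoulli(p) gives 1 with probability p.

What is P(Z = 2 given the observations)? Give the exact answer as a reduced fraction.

Enumerate traces; 16 have nonzero weight after conditioning:
  (Z=0, Y=1, X=2, U=1, W=0) weight 1/160
  (Z=0, Y=1, X=3, U=1, W=0) weight 1/160
  (Z=0, Y=1, X=4, U=1, W=0) weight 1/160
  (Z=0, Y=1, X=5, U=1, W=0) weight 1/160
  (Z=1, Y=0, X=2, U=1, W=0) weight 1/128
  (Z=1, Y=0, X=3, U=1, W=0) weight 1/128
  (Z=1, Y=0, X=4, U=1, W=0) weight 1/128
  (Z=1, Y=0, X=5, U=1, W=0) weight 1/128
  (Z=2, Y=0, X=2, U=0, W=1) weight 1/128
  … 7 more
Group by Z:
  weight(Z=0) = 1/40
  weight(Z=1) = 11/160
  weight(Z=2) = 1/32
Total weight = 1/40 + 11/160 + 1/32 = 1/8
P(Z=0 | obs) = 1/40 / 1/8 = 1/5
P(Z=1 | obs) = 11/160 / 1/8 = 11/20
P(Z=2 | obs) = 1/32 / 1/8 = 1/4

P(Z = 2 | obs) = 1/4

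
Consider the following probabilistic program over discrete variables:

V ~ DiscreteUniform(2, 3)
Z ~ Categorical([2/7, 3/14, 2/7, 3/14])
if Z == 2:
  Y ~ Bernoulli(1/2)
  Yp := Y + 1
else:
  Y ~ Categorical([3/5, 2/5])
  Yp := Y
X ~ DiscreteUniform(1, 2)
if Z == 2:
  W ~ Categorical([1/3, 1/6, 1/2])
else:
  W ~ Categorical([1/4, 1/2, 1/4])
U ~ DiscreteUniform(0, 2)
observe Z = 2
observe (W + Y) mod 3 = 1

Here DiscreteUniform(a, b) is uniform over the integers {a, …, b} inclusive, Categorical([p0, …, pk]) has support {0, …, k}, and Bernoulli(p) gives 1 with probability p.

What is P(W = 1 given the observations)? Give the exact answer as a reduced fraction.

P(W = 1 | obs) = 1/3

Enumerate traces; 24 have nonzero weight after conditioning:
  (V=2, Z=2, Y=0, X=1, W=1, U=0) weight 1/504
  (V=2, Z=2, Y=0, X=1, W=1, U=1) weight 1/504
  (V=2, Z=2, Y=0, X=1, W=1, U=2) weight 1/504
  (V=2, Z=2, Y=0, X=2, W=1, U=0) weight 1/504
  (V=2, Z=2, Y=0, X=2, W=1, U=1) weight 1/504
  (V=2, Z=2, Y=0, X=2, W=1, U=2) weight 1/504
  (V=2, Z=2, Y=1, X=1, W=0, U=0) weight 1/252
  (V=2, Z=2, Y=1, X=1, W=0, U=1) weight 1/252
  … 16 more
Group by W:
  weight(W=0) = 1/21
  weight(W=1) = 1/42
Total weight = 1/21 + 1/42 = 1/14
P(W=0 | obs) = 1/21 / 1/14 = 2/3
P(W=1 | obs) = 1/42 / 1/14 = 1/3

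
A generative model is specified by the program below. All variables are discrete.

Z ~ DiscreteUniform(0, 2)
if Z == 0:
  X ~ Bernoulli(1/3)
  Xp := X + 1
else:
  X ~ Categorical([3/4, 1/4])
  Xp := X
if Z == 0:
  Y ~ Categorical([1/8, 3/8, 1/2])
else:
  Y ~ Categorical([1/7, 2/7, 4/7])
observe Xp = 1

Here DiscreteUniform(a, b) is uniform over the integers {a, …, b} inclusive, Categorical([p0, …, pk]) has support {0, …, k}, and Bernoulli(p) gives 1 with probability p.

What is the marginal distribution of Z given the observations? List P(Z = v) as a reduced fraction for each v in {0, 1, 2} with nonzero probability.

Enumerate traces; 9 have nonzero weight after conditioning:
  (Z=0, X=0, Y=0) weight 1/36
  (Z=0, X=0, Y=1) weight 1/12
  (Z=0, X=0, Y=2) weight 1/9
  (Z=1, X=1, Y=0) weight 1/84
  (Z=1, X=1, Y=1) weight 1/42
  (Z=1, X=1, Y=2) weight 1/21
  (Z=2, X=1, Y=0) weight 1/84
  (Z=2, X=1, Y=1) weight 1/42
  … 1 more
Group by Z:
  weight(Z=0) = 2/9
  weight(Z=1) = 1/12
  weight(Z=2) = 1/12
Total weight = 2/9 + 1/12 + 1/12 = 7/18
P(Z=0 | obs) = 2/9 / 7/18 = 4/7
P(Z=1 | obs) = 1/12 / 7/18 = 3/14
P(Z=2 | obs) = 1/12 / 7/18 = 3/14

P(Z=0) = 4/7, P(Z=1) = 3/14, P(Z=2) = 3/14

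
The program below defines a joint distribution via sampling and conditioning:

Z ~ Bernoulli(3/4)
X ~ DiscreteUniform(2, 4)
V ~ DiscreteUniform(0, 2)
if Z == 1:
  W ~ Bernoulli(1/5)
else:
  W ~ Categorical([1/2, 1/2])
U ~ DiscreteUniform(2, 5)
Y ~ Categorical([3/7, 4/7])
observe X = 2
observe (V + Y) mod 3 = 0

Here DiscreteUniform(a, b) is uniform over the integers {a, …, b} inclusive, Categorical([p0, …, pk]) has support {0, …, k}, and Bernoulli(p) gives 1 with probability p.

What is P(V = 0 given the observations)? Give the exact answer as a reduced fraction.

Enumerate traces; 32 have nonzero weight after conditioning:
  (Z=0, X=2, V=0, W=0, U=2, Y=0) weight 1/672
  (Z=0, X=2, V=0, W=0, U=3, Y=0) weight 1/672
  (Z=0, X=2, V=0, W=0, U=4, Y=0) weight 1/672
  (Z=0, X=2, V=0, W=0, U=5, Y=0) weight 1/672
  (Z=0, X=2, V=0, W=1, U=2, Y=0) weight 1/672
  (Z=0, X=2, V=0, W=1, U=3, Y=0) weight 1/672
  (Z=0, X=2, V=0, W=1, U=4, Y=0) weight 1/672
  (Z=0, X=2, V=0, W=1, U=5, Y=0) weight 1/672
  (Z=0, X=2, V=2, W=0, U=2, Y=1) weight 1/504
  … 23 more
Group by V:
  weight(V=0) = 1/21
  weight(V=2) = 4/63
Total weight = 1/21 + 4/63 = 1/9
P(V=0 | obs) = 1/21 / 1/9 = 3/7
P(V=2 | obs) = 4/63 / 1/9 = 4/7

P(V = 0 | obs) = 3/7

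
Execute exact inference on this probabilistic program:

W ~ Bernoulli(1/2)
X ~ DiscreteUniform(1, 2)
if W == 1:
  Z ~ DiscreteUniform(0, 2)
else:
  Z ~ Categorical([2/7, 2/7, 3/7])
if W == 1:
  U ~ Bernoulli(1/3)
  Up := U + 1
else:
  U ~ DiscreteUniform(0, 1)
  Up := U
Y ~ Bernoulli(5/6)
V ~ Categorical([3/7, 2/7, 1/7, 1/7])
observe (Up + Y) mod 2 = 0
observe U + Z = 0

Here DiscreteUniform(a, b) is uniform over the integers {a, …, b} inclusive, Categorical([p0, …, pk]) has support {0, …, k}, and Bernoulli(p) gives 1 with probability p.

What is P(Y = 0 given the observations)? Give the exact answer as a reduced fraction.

Enumerate traces; 16 have nonzero weight after conditioning:
  (W=0, X=1, Z=0, U=0, Y=0, V=0) weight 1/392
  (W=0, X=1, Z=0, U=0, Y=0, V=1) weight 1/588
  (W=0, X=1, Z=0, U=0, Y=0, V=2) weight 1/1176
  (W=0, X=1, Z=0, U=0, Y=0, V=3) weight 1/1176
  (W=0, X=2, Z=0, U=0, Y=0, V=0) weight 1/392
  (W=0, X=2, Z=0, U=0, Y=0, V=1) weight 1/588
  (W=0, X=2, Z=0, U=0, Y=0, V=2) weight 1/1176
  (W=0, X=2, Z=0, U=0, Y=0, V=3) weight 1/1176
  (W=1, X=1, Z=0, U=0, Y=1, V=0) weight 5/252
  … 7 more
Group by Y:
  weight(Y=0) = 1/84
  weight(Y=1) = 5/54
Total weight = 1/84 + 5/54 = 79/756
P(Y=0 | obs) = 1/84 / 79/756 = 9/79
P(Y=1 | obs) = 5/54 / 79/756 = 70/79

P(Y = 0 | obs) = 9/79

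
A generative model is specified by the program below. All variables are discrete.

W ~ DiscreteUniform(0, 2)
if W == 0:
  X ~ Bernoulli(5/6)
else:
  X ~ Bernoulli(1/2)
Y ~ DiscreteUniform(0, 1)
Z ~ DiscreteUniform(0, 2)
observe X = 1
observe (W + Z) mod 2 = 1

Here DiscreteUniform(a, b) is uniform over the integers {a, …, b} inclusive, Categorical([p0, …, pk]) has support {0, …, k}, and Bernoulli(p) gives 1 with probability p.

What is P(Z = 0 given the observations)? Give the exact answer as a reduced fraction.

Enumerate traces; 8 have nonzero weight after conditioning:
  (W=0, X=1, Y=0, Z=1) weight 5/108
  (W=0, X=1, Y=1, Z=1) weight 5/108
  (W=1, X=1, Y=0, Z=0) weight 1/36
  (W=1, X=1, Y=0, Z=2) weight 1/36
  (W=1, X=1, Y=1, Z=0) weight 1/36
  (W=1, X=1, Y=1, Z=2) weight 1/36
  (W=2, X=1, Y=0, Z=1) weight 1/36
  (W=2, X=1, Y=1, Z=1) weight 1/36
Group by Z:
  weight(Z=0) = 1/18
  weight(Z=1) = 4/27
  weight(Z=2) = 1/18
Total weight = 1/18 + 4/27 + 1/18 = 7/27
P(Z=0 | obs) = 1/18 / 7/27 = 3/14
P(Z=1 | obs) = 4/27 / 7/27 = 4/7
P(Z=2 | obs) = 1/18 / 7/27 = 3/14

P(Z = 0 | obs) = 3/14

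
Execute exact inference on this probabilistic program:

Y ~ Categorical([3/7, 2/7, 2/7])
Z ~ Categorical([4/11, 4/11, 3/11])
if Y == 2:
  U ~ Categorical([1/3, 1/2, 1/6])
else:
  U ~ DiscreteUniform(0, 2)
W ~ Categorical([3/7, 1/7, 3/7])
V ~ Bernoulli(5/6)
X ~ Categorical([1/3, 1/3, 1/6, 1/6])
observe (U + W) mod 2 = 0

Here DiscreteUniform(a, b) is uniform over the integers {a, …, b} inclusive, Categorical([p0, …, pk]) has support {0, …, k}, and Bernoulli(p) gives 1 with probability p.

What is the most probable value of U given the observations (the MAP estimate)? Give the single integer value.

argmax_v P(U = v | obs) = 0

Enumerate traces; 360 have nonzero weight after conditioning:
  (Y=0, Z=0, U=0, W=0, V=0, X=0) weight 2/1617
  (Y=0, Z=0, U=0, W=0, V=0, X=1) weight 2/1617
  (Y=0, Z=0, U=0, W=0, V=0, X=2) weight 1/1617
  (Y=0, Z=0, U=0, W=0, V=0, X=3) weight 1/1617
  (Y=0, Z=0, U=0, W=0, V=1, X=0) weight 10/1617
  (Y=0, Z=0, U=0, W=0, V=1, X=1) weight 10/1617
  (Y=0, Z=0, U=0, W=0, V=1, X=2) weight 5/1617
  (Y=0, Z=0, U=0, W=0, V=1, X=3) weight 5/1617
  (Y=0, Z=0, U=1, W=1, V=0, X=0) weight 2/4851
  (Y=0, Z=0, U=2, W=0, V=0, X=0) weight 2/1617
  … 350 more
Group by U:
  weight(U=0) = 2/7
  weight(U=1) = 8/147
  weight(U=2) = 12/49
Total weight = 2/7 + 8/147 + 12/49 = 86/147
P(U=0 | obs) = 2/7 / 86/147 = 21/43
P(U=1 | obs) = 8/147 / 86/147 = 4/43
P(U=2 | obs) = 12/49 / 86/147 = 18/43
argmax = 0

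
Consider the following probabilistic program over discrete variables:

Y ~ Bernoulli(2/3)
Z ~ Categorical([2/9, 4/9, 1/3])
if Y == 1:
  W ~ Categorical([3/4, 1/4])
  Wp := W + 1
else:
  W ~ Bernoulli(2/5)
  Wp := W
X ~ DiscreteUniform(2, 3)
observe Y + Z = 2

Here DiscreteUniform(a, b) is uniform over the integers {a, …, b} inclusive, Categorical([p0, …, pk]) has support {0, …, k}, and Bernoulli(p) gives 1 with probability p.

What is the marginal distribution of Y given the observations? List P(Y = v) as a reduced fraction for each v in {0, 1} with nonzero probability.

Enumerate traces; 8 have nonzero weight after conditioning:
  (Y=0, Z=2, W=0, X=2) weight 1/30
  (Y=0, Z=2, W=0, X=3) weight 1/30
  (Y=0, Z=2, W=1, X=2) weight 1/45
  (Y=0, Z=2, W=1, X=3) weight 1/45
  (Y=1, Z=1, W=0, X=2) weight 1/9
  (Y=1, Z=1, W=0, X=3) weight 1/9
  (Y=1, Z=1, W=1, X=2) weight 1/27
  (Y=1, Z=1, W=1, X=3) weight 1/27
Group by Y:
  weight(Y=0) = 1/9
  weight(Y=1) = 8/27
Total weight = 1/9 + 8/27 = 11/27
P(Y=0 | obs) = 1/9 / 11/27 = 3/11
P(Y=1 | obs) = 8/27 / 11/27 = 8/11

P(Y=0) = 3/11, P(Y=1) = 8/11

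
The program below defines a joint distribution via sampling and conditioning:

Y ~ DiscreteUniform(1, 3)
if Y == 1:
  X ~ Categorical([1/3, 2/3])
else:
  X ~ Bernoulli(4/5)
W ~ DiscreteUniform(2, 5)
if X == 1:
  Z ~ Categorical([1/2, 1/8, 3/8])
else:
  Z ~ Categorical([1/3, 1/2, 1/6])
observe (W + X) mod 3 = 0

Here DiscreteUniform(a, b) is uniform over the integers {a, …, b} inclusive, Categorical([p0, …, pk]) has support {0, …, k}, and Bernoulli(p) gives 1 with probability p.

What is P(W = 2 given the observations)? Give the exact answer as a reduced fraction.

P(W = 2 | obs) = 34/79

Enumerate traces; 27 have nonzero weight after conditioning:
  (Y=1, X=0, W=3, Z=0) weight 1/108
  (Y=1, X=0, W=3, Z=1) weight 1/72
  (Y=1, X=0, W=3, Z=2) weight 1/216
  (Y=1, X=1, W=2, Z=0) weight 1/36
  (Y=1, X=1, W=2, Z=1) weight 1/144
  (Y=1, X=1, W=2, Z=2) weight 1/48
  (Y=1, X=1, W=5, Z=0) weight 1/36
  (Y=1, X=1, W=5, Z=1) weight 1/144
  … 19 more
Group by W:
  weight(W=2) = 17/90
  weight(W=3) = 11/180
  weight(W=5) = 17/90
Total weight = 17/90 + 11/180 + 17/90 = 79/180
P(W=2 | obs) = 17/90 / 79/180 = 34/79
P(W=3 | obs) = 11/180 / 79/180 = 11/79
P(W=5 | obs) = 17/90 / 79/180 = 34/79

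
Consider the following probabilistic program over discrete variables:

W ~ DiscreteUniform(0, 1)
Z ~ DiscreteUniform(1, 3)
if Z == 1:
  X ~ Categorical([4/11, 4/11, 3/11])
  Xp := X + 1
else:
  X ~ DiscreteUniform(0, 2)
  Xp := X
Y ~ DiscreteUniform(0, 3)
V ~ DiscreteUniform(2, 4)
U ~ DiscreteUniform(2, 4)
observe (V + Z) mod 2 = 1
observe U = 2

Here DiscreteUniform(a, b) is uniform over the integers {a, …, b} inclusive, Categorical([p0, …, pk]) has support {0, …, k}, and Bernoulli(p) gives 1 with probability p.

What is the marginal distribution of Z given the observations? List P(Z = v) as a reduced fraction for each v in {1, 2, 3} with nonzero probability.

Enumerate traces; 120 have nonzero weight after conditioning:
  (W=0, Z=1, X=0, Y=0, V=2, U=2) weight 1/594
  (W=0, Z=1, X=0, Y=0, V=4, U=2) weight 1/594
  (W=0, Z=1, X=0, Y=1, V=2, U=2) weight 1/594
  (W=0, Z=1, X=0, Y=1, V=4, U=2) weight 1/594
  (W=0, Z=1, X=0, Y=2, V=2, U=2) weight 1/594
  (W=0, Z=1, X=0, Y=2, V=4, U=2) weight 1/594
  (W=0, Z=1, X=0, Y=3, V=2, U=2) weight 1/594
  (W=0, Z=1, X=0, Y=3, V=4, U=2) weight 1/594
  (W=0, Z=2, X=0, Y=0, V=3, U=2) weight 1/648
  (W=0, Z=3, X=0, Y=0, V=2, U=2) weight 1/648
  … 110 more
Group by Z:
  weight(Z=1) = 2/27
  weight(Z=2) = 1/27
  weight(Z=3) = 2/27
Total weight = 2/27 + 1/27 + 2/27 = 5/27
P(Z=1 | obs) = 2/27 / 5/27 = 2/5
P(Z=2 | obs) = 1/27 / 5/27 = 1/5
P(Z=3 | obs) = 2/27 / 5/27 = 2/5

P(Z=1) = 2/5, P(Z=2) = 1/5, P(Z=3) = 2/5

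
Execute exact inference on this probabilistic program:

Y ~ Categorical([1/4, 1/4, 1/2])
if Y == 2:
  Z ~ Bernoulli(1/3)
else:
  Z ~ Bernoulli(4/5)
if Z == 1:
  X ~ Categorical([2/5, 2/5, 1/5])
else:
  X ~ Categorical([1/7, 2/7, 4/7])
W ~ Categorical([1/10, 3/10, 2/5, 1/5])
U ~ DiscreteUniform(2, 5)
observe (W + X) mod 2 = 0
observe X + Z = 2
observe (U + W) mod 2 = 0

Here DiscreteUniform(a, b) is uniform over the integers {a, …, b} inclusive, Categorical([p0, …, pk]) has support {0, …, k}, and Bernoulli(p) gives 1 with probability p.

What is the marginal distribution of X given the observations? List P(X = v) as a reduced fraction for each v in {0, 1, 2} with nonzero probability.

Enumerate traces; 24 have nonzero weight after conditioning:
  (Y=0, Z=0, X=2, W=0, U=2) weight 1/1400
  (Y=0, Z=0, X=2, W=0, U=4) weight 1/1400
  (Y=0, Z=0, X=2, W=2, U=2) weight 1/350
  (Y=0, Z=0, X=2, W=2, U=4) weight 1/350
  (Y=0, Z=1, X=1, W=1, U=3) weight 3/500
  (Y=0, Z=1, X=1, W=1, U=5) weight 3/500
  (Y=0, Z=1, X=1, W=3, U=3) weight 1/250
  (Y=0, Z=1, X=1, W=3, U=5) weight 1/250
  … 16 more
Group by X:
  weight(X=1) = 17/300
  weight(X=2) = 13/210
Total weight = 17/300 + 13/210 = 83/700
P(X=1 | obs) = 17/300 / 83/700 = 119/249
P(X=2 | obs) = 13/210 / 83/700 = 130/249

P(X=1) = 119/249, P(X=2) = 130/249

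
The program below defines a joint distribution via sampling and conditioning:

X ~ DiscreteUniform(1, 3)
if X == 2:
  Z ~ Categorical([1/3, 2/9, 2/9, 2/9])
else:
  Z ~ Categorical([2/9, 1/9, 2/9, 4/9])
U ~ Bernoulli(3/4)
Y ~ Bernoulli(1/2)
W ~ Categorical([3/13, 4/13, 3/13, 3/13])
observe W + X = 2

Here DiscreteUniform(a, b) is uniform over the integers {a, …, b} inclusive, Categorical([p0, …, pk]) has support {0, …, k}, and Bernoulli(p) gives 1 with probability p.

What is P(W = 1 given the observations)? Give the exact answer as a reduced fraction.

P(W = 1 | obs) = 4/7

Enumerate traces; 32 have nonzero weight after conditioning:
  (X=1, Z=0, U=0, Y=0, W=1) weight 1/351
  (X=1, Z=0, U=0, Y=1, W=1) weight 1/351
  (X=1, Z=0, U=1, Y=0, W=1) weight 1/117
  (X=1, Z=0, U=1, Y=1, W=1) weight 1/117
  (X=1, Z=1, U=0, Y=0, W=1) weight 1/702
  (X=1, Z=1, U=0, Y=1, W=1) weight 1/702
  (X=1, Z=1, U=1, Y=0, W=1) weight 1/234
  (X=1, Z=1, U=1, Y=1, W=1) weight 1/234
  (X=2, Z=0, U=0, Y=0, W=0) weight 1/312
  … 23 more
Group by W:
  weight(W=0) = 1/13
  weight(W=1) = 4/39
Total weight = 1/13 + 4/39 = 7/39
P(W=0 | obs) = 1/13 / 7/39 = 3/7
P(W=1 | obs) = 4/39 / 7/39 = 4/7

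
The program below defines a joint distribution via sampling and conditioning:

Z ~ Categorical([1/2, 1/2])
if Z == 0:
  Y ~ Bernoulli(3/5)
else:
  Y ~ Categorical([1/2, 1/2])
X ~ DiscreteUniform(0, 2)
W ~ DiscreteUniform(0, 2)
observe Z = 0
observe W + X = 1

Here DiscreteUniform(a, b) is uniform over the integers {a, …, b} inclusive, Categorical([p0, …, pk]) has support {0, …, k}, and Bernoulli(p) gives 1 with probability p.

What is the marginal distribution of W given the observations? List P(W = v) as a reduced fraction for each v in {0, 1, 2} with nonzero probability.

P(W=0) = 1/2, P(W=1) = 1/2

Enumerate traces; 4 have nonzero weight after conditioning:
  (Z=0, Y=0, X=0, W=1) weight 1/45
  (Z=0, Y=0, X=1, W=0) weight 1/45
  (Z=0, Y=1, X=0, W=1) weight 1/30
  (Z=0, Y=1, X=1, W=0) weight 1/30
Group by W:
  weight(W=0) = 1/18
  weight(W=1) = 1/18
Total weight = 1/18 + 1/18 = 1/9
P(W=0 | obs) = 1/18 / 1/9 = 1/2
P(W=1 | obs) = 1/18 / 1/9 = 1/2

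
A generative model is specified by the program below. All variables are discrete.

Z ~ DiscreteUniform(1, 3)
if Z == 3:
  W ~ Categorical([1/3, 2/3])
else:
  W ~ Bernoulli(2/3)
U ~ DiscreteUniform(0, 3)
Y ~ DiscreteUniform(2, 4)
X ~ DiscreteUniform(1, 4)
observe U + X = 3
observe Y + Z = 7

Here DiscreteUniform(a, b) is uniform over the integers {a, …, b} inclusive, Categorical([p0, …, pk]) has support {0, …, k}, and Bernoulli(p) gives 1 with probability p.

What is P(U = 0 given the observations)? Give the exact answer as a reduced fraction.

Enumerate traces; 6 have nonzero weight after conditioning:
  (Z=3, W=0, U=0, Y=4, X=3) weight 1/432
  (Z=3, W=0, U=1, Y=4, X=2) weight 1/432
  (Z=3, W=0, U=2, Y=4, X=1) weight 1/432
  (Z=3, W=1, U=0, Y=4, X=3) weight 1/216
  (Z=3, W=1, U=1, Y=4, X=2) weight 1/216
  (Z=3, W=1, U=2, Y=4, X=1) weight 1/216
Group by U:
  weight(U=0) = 1/144
  weight(U=1) = 1/144
  weight(U=2) = 1/144
Total weight = 1/144 + 1/144 + 1/144 = 1/48
P(U=0 | obs) = 1/144 / 1/48 = 1/3
P(U=1 | obs) = 1/144 / 1/48 = 1/3
P(U=2 | obs) = 1/144 / 1/48 = 1/3

P(U = 0 | obs) = 1/3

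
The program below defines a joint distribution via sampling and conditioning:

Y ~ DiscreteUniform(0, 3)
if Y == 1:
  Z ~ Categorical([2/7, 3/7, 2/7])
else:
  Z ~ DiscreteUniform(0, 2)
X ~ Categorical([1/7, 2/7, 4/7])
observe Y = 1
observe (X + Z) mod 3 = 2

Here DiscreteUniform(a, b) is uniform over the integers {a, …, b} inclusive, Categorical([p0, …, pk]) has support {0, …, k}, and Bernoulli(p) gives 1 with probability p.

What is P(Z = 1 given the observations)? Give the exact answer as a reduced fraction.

Enumerate traces; 3 have nonzero weight after conditioning:
  (Y=1, Z=0, X=2) weight 2/49
  (Y=1, Z=1, X=1) weight 3/98
  (Y=1, Z=2, X=0) weight 1/98
Group by Z:
  weight(Z=0) = 2/49
  weight(Z=1) = 3/98
  weight(Z=2) = 1/98
Total weight = 2/49 + 3/98 + 1/98 = 4/49
P(Z=0 | obs) = 2/49 / 4/49 = 1/2
P(Z=1 | obs) = 3/98 / 4/49 = 3/8
P(Z=2 | obs) = 1/98 / 4/49 = 1/8

P(Z = 1 | obs) = 3/8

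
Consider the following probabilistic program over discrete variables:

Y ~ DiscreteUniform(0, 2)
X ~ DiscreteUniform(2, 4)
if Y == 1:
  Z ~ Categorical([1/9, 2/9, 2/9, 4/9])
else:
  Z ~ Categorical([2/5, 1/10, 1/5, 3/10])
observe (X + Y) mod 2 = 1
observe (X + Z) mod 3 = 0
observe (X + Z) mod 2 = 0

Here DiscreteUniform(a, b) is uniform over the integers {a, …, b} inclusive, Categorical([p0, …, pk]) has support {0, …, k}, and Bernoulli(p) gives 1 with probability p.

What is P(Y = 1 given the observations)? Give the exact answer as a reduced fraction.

Enumerate traces; 3 have nonzero weight after conditioning:
  (Y=0, X=3, Z=3) weight 1/30
  (Y=1, X=4, Z=2) weight 2/81
  (Y=2, X=3, Z=3) weight 1/30
Group by Y:
  weight(Y=0) = 1/30
  weight(Y=1) = 2/81
  weight(Y=2) = 1/30
Total weight = 1/30 + 2/81 + 1/30 = 37/405
P(Y=0 | obs) = 1/30 / 37/405 = 27/74
P(Y=1 | obs) = 2/81 / 37/405 = 10/37
P(Y=2 | obs) = 1/30 / 37/405 = 27/74

P(Y = 1 | obs) = 10/37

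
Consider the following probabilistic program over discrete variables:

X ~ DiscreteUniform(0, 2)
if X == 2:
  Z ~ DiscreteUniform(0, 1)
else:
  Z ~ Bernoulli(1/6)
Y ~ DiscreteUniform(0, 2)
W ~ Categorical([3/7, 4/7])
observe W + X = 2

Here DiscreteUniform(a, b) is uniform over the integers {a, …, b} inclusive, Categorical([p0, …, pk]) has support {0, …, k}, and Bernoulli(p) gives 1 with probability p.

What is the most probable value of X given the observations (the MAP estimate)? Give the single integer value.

argmax_v P(X = v | obs) = 1

Enumerate traces; 12 have nonzero weight after conditioning:
  (X=1, Z=0, Y=0, W=1) weight 10/189
  (X=1, Z=0, Y=1, W=1) weight 10/189
  (X=1, Z=0, Y=2, W=1) weight 10/189
  (X=1, Z=1, Y=0, W=1) weight 2/189
  (X=1, Z=1, Y=1, W=1) weight 2/189
  (X=1, Z=1, Y=2, W=1) weight 2/189
  (X=2, Z=0, Y=0, W=0) weight 1/42
  (X=2, Z=0, Y=1, W=0) weight 1/42
  … 4 more
Group by X:
  weight(X=1) = 4/21
  weight(X=2) = 1/7
Total weight = 4/21 + 1/7 = 1/3
P(X=1 | obs) = 4/21 / 1/3 = 4/7
P(X=2 | obs) = 1/7 / 1/3 = 3/7
argmax = 1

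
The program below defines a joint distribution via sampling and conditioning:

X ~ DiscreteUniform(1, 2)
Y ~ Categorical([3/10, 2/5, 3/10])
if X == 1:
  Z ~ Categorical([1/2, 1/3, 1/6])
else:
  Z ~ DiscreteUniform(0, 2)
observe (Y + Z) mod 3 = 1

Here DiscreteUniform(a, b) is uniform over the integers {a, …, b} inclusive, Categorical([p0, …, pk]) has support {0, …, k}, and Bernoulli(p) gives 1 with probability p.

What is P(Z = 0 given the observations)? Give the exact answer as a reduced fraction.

Enumerate traces; 6 have nonzero weight after conditioning:
  (X=1, Y=0, Z=1) weight 1/20
  (X=1, Y=1, Z=0) weight 1/10
  (X=1, Y=2, Z=2) weight 1/40
  (X=2, Y=0, Z=1) weight 1/20
  (X=2, Y=1, Z=0) weight 1/15
  (X=2, Y=2, Z=2) weight 1/20
Group by Z:
  weight(Z=0) = 1/6
  weight(Z=1) = 1/10
  weight(Z=2) = 3/40
Total weight = 1/6 + 1/10 + 3/40 = 41/120
P(Z=0 | obs) = 1/6 / 41/120 = 20/41
P(Z=1 | obs) = 1/10 / 41/120 = 12/41
P(Z=2 | obs) = 3/40 / 41/120 = 9/41

P(Z = 0 | obs) = 20/41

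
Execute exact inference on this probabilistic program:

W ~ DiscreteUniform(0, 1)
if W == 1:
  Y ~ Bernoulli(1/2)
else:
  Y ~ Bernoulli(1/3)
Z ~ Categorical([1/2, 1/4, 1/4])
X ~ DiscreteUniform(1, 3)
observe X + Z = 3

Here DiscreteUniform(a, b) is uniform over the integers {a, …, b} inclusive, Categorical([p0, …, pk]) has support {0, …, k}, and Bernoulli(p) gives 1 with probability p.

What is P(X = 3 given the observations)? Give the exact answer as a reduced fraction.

P(X = 3 | obs) = 1/2

Enumerate traces; 12 have nonzero weight after conditioning:
  (W=0, Y=0, Z=0, X=3) weight 1/18
  (W=0, Y=0, Z=1, X=2) weight 1/36
  (W=0, Y=0, Z=2, X=1) weight 1/36
  (W=0, Y=1, Z=0, X=3) weight 1/36
  (W=0, Y=1, Z=1, X=2) weight 1/72
  (W=0, Y=1, Z=2, X=1) weight 1/72
  (W=1, Y=0, Z=0, X=3) weight 1/24
  (W=1, Y=0, Z=1, X=2) weight 1/48
  … 4 more
Group by X:
  weight(X=1) = 1/12
  weight(X=2) = 1/12
  weight(X=3) = 1/6
Total weight = 1/12 + 1/12 + 1/6 = 1/3
P(X=1 | obs) = 1/12 / 1/3 = 1/4
P(X=2 | obs) = 1/12 / 1/3 = 1/4
P(X=3 | obs) = 1/6 / 1/3 = 1/2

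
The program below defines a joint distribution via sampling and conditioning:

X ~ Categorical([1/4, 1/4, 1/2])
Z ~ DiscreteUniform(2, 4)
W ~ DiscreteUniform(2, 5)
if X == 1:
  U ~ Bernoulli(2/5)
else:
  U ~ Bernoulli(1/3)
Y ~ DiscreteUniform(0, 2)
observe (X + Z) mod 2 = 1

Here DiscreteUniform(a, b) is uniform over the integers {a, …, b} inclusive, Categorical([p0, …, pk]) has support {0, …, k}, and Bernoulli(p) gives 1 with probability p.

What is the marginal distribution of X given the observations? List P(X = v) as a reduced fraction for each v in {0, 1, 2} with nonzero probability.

Enumerate traces; 96 have nonzero weight after conditioning:
  (X=0, Z=3, W=2, U=0, Y=0) weight 1/216
  (X=0, Z=3, W=2, U=0, Y=1) weight 1/216
  (X=0, Z=3, W=2, U=0, Y=2) weight 1/216
  (X=0, Z=3, W=2, U=1, Y=0) weight 1/432
  (X=0, Z=3, W=2, U=1, Y=1) weight 1/432
  (X=0, Z=3, W=2, U=1, Y=2) weight 1/432
  (X=0, Z=3, W=3, U=0, Y=0) weight 1/216
  (X=0, Z=3, W=3, U=0, Y=1) weight 1/216
  (X=1, Z=2, W=2, U=0, Y=0) weight 1/240
  (X=2, Z=3, W=2, U=0, Y=0) weight 1/108
  … 86 more
Group by X:
  weight(X=0) = 1/12
  weight(X=1) = 1/6
  weight(X=2) = 1/6
Total weight = 1/12 + 1/6 + 1/6 = 5/12
P(X=0 | obs) = 1/12 / 5/12 = 1/5
P(X=1 | obs) = 1/6 / 5/12 = 2/5
P(X=2 | obs) = 1/6 / 5/12 = 2/5

P(X=0) = 1/5, P(X=1) = 2/5, P(X=2) = 2/5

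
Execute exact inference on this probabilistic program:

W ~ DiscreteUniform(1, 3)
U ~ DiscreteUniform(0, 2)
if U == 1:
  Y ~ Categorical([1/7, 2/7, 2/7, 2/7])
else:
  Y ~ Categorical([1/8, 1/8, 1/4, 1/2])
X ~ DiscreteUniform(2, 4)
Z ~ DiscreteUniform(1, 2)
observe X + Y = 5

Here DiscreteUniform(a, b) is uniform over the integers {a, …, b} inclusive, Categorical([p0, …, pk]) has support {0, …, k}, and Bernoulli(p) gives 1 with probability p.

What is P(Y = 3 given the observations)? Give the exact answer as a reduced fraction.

Enumerate traces; 54 have nonzero weight after conditioning:
  (W=1, U=0, Y=1, X=4, Z=1) weight 1/432
  (W=1, U=0, Y=1, X=4, Z=2) weight 1/432
  (W=1, U=0, Y=2, X=3, Z=1) weight 1/216
  (W=1, U=0, Y=2, X=3, Z=2) weight 1/216
  (W=1, U=0, Y=3, X=2, Z=1) weight 1/108
  (W=1, U=0, Y=3, X=2, Z=2) weight 1/108
  (W=1, U=1, Y=1, X=4, Z=1) weight 1/189
  (W=1, U=1, Y=1, X=4, Z=2) weight 1/189
  … 46 more
Group by Y:
  weight(Y=1) = 5/84
  weight(Y=2) = 11/126
  weight(Y=3) = 1/7
Total weight = 5/84 + 11/126 + 1/7 = 73/252
P(Y=1 | obs) = 5/84 / 73/252 = 15/73
P(Y=2 | obs) = 11/126 / 73/252 = 22/73
P(Y=3 | obs) = 1/7 / 73/252 = 36/73

P(Y = 3 | obs) = 36/73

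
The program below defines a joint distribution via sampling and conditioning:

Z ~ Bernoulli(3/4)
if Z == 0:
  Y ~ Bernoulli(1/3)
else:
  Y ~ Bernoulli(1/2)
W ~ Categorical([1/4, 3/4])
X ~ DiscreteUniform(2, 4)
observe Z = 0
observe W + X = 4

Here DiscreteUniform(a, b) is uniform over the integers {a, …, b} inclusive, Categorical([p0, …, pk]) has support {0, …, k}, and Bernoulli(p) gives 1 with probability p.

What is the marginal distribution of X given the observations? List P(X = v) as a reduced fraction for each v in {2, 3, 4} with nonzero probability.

P(X=3) = 3/4, P(X=4) = 1/4

Enumerate traces; 4 have nonzero weight after conditioning:
  (Z=0, Y=0, W=0, X=4) weight 1/72
  (Z=0, Y=0, W=1, X=3) weight 1/24
  (Z=0, Y=1, W=0, X=4) weight 1/144
  (Z=0, Y=1, W=1, X=3) weight 1/48
Group by X:
  weight(X=3) = 1/16
  weight(X=4) = 1/48
Total weight = 1/16 + 1/48 = 1/12
P(X=3 | obs) = 1/16 / 1/12 = 3/4
P(X=4 | obs) = 1/48 / 1/12 = 1/4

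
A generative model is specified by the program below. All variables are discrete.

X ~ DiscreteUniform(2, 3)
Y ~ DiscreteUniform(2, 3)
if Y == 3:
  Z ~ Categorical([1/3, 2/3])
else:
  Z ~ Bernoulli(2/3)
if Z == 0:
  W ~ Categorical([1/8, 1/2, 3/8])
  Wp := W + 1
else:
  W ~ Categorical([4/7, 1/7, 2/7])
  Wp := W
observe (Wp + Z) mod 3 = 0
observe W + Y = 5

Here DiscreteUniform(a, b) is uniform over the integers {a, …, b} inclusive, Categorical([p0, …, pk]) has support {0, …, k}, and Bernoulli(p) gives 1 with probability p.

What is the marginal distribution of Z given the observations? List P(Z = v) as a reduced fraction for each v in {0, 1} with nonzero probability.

P(Z=0) = 21/53, P(Z=1) = 32/53

Enumerate traces; 4 have nonzero weight after conditioning:
  (X=2, Y=3, Z=0, W=2) weight 1/32
  (X=2, Y=3, Z=1, W=2) weight 1/21
  (X=3, Y=3, Z=0, W=2) weight 1/32
  (X=3, Y=3, Z=1, W=2) weight 1/21
Group by Z:
  weight(Z=0) = 1/16
  weight(Z=1) = 2/21
Total weight = 1/16 + 2/21 = 53/336
P(Z=0 | obs) = 1/16 / 53/336 = 21/53
P(Z=1 | obs) = 2/21 / 53/336 = 32/53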